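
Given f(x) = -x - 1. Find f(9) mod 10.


f(9) = -10
-10 mod 10 = 0

0


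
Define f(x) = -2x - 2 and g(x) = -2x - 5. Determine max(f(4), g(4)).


f(4) = -10
g(4) = -13
max = -10

-10


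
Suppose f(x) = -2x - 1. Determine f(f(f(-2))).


f(-2) = 3
f(3) = -7
f(-7) = 13

13


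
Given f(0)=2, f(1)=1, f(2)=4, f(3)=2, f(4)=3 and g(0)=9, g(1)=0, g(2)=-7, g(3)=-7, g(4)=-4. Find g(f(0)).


f(0) = 2
g(2) = -7

-7


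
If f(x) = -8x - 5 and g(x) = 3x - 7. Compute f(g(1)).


27


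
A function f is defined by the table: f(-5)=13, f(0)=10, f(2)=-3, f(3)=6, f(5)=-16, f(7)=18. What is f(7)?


Reading from the table at x = 7

18


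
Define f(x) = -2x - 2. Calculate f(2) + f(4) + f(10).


f(2) = -6
f(4) = -10
f(10) = -22
Sum = -38

-38


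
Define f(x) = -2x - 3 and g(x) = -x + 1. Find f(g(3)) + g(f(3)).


11


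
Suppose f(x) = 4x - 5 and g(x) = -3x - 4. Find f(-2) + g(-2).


f(-2) = -13
g(-2) = 2
Sum = -11

-11


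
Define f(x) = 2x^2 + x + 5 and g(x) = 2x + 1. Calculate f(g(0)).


g(0) = 1
f(1) = 2*(1)^2 + 1*(1) + 5 = 8

8


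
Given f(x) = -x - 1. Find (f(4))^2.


25


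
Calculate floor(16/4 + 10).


16/4 = 4
4 + 10 = 14
floor(14) = 14

14


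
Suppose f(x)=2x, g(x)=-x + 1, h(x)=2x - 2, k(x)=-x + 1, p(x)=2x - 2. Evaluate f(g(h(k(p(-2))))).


p(-2) = -6
k(-6) = 7
h(7) = 12
g(12) = -11
f(-11) = -22

-22


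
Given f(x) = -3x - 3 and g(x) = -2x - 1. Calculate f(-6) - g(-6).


4


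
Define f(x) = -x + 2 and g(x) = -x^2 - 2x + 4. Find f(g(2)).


g(2) = -4
f(-4) = 6

6


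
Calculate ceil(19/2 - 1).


19/2 = 9.5
9.5 - 1 = 8.5
ceil(8.5) = 9

9


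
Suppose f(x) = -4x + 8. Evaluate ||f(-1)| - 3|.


f(-1) = 12
|12| = 12
|12 - 3| = 9

9


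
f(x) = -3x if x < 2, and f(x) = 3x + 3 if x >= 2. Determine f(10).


10 satisfies x >= 2
f(10) = 33

33


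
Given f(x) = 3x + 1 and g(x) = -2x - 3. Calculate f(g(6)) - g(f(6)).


f(g(6)) = -44
g(f(6)) = -41
Difference = -3

-3


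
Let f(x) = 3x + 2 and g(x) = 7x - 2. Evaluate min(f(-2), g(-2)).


f(-2) = -4
g(-2) = -16
min = -16

-16


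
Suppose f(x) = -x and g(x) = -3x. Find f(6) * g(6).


f(6) = -6
g(6) = -18
Product = 108

108


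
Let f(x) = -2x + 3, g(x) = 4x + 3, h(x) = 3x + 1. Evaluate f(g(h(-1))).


13


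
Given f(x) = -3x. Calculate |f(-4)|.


12


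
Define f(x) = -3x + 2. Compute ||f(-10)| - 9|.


f(-10) = 32
|32| = 32
|32 - 9| = 23

23


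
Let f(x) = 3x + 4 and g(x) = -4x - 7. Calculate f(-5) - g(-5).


f(-5) = -11
g(-5) = 13
Difference = -24

-24


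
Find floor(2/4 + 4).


2/4 = 0.5
0.5 + 4 = 4.5
floor(4.5) = 4

4


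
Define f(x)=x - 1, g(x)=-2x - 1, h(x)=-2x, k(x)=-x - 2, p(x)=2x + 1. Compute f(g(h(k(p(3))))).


p(3) = 7
k(7) = -9
h(-9) = 18
g(18) = -37
f(-37) = -38

-38


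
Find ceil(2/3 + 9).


2/3 = 0.6667
0.6667 + 9 = 9.6667
ceil(9.6667) = 10

10


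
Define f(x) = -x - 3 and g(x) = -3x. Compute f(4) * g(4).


f(4) = -7
g(4) = -12
Product = 84

84


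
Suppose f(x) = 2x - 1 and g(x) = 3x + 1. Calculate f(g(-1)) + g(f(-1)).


f(g(-1)) = -5
g(f(-1)) = -8
Sum = -13

-13


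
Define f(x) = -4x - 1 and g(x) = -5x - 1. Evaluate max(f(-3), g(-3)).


14


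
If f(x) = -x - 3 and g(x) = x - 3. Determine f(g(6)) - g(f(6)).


f(g(6)) = -6
g(f(6)) = -12
Difference = 6

6


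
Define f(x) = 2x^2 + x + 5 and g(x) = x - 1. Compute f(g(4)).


g(4) = 3
f(3) = 2*(3)^2 + 1*(3) + 5 = 26

26


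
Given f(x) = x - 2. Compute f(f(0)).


f(0) = -2
f(-2) = -4

-4


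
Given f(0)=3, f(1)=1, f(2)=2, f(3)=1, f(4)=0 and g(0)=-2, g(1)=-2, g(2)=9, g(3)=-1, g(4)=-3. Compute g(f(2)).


f(2) = 2
g(2) = 9

9


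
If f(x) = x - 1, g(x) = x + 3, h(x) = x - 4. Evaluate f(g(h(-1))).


h(-1) = -5
g(-5) = -2
f(-2) = -3

-3


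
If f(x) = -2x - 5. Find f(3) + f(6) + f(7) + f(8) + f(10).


-93


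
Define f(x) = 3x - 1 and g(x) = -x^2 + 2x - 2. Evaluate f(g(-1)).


g(-1) = -5
f(-5) = -16

-16


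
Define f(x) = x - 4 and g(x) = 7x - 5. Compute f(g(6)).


g(6) = 37
f(37) = 33

33


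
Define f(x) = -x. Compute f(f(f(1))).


f(1) = -1
f(-1) = 1
f(1) = -1

-1


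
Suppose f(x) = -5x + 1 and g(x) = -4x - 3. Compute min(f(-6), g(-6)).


f(-6) = 31
g(-6) = 21
min = 21

21


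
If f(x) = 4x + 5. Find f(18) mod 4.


f(18) = 77
77 mod 4 = 1

1


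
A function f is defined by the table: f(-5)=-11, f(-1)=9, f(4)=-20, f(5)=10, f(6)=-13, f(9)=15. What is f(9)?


Reading from the table at x = 9

15


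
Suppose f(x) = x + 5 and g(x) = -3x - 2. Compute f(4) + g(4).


f(4) = 9
g(4) = -14
Sum = -5

-5


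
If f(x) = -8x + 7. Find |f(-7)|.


f(-7) = 63
|63| = 63

63


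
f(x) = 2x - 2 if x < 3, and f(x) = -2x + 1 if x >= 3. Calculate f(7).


7 satisfies x >= 3
f(7) = -13

-13


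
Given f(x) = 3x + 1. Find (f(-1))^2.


4


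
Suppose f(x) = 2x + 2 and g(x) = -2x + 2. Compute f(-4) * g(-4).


-60


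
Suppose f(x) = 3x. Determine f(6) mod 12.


f(6) = 18
18 mod 12 = 6

6


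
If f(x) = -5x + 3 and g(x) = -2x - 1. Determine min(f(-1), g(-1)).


f(-1) = 8
g(-1) = 1
min = 1

1


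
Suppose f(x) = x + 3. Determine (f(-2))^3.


f(-2) = 1
(1)^3 = 1

1


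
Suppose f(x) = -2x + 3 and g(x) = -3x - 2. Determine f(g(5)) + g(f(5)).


f(g(5)) = 37
g(f(5)) = 19
Sum = 56

56


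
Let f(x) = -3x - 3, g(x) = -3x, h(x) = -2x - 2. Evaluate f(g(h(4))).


h(4) = -10
g(-10) = 30
f(30) = -93

-93


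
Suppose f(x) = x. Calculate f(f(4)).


f(4) = 4
f(4) = 4

4


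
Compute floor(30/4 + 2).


30/4 = 7.5
7.5 + 2 = 9.5
floor(9.5) = 9

9


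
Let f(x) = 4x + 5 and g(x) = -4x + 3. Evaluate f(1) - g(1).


10


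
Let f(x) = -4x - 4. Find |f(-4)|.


f(-4) = 12
|12| = 12

12


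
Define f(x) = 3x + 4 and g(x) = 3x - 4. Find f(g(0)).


-8


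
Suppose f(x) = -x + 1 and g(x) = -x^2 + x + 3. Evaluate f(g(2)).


0


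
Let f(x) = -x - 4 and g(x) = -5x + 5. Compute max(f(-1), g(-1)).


10


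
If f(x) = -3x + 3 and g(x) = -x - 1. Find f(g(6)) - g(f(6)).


10


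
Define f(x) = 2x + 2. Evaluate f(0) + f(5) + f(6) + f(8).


f(0) = 2
f(5) = 12
f(6) = 14
f(8) = 18
Sum = 46

46


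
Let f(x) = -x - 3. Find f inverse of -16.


Solve -x - 3 = -16
x = (-16 + 3) / (-1) = 13

13


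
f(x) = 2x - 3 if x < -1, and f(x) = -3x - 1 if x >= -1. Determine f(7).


7 satisfies x >= -1
f(7) = -22

-22


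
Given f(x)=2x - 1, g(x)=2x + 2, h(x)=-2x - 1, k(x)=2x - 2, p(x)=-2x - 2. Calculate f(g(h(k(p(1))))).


79


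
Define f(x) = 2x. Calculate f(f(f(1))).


f(1) = 2
f(2) = 4
f(4) = 8

8


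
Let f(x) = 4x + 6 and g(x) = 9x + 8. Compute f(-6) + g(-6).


f(-6) = -18
g(-6) = -46
Sum = -64

-64


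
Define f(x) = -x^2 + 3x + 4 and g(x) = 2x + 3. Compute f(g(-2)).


0


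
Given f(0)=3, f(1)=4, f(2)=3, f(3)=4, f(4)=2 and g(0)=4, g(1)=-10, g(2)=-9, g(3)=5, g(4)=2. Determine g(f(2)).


f(2) = 3
g(3) = 5

5


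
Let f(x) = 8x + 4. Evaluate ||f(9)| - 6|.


f(9) = 76
|76| = 76
|76 - 6| = 70

70


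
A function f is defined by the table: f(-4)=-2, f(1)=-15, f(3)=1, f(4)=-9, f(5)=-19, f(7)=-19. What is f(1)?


Reading from the table at x = 1

-15


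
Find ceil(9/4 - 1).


9/4 = 2.25
2.25 - 1 = 1.25
ceil(1.25) = 2

2


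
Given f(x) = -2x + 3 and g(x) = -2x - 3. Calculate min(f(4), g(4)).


f(4) = -5
g(4) = -11
min = -11

-11


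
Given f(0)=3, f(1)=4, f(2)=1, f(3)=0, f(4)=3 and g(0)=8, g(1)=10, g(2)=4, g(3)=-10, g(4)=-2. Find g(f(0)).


f(0) = 3
g(3) = -10

-10


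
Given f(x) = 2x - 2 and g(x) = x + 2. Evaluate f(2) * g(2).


f(2) = 2
g(2) = 4
Product = 8

8


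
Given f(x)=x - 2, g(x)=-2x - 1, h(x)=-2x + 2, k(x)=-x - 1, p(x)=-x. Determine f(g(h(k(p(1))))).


p(1) = -1
k(-1) = 0
h(0) = 2
g(2) = -5
f(-5) = -7

-7


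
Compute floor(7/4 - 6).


7/4 = 1.75
1.75 - 6 = -4.25
floor(-4.25) = -5

-5


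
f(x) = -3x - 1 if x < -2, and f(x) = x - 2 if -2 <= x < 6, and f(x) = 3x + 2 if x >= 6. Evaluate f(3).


3 satisfies -2 <= x < 6
f(3) = 1

1


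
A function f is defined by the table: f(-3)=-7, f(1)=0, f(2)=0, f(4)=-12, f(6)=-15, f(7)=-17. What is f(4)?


Reading from the table at x = 4

-12


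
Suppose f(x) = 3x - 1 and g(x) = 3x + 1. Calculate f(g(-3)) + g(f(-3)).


f(g(-3)) = -25
g(f(-3)) = -29
Sum = -54

-54


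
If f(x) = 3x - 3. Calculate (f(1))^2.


0


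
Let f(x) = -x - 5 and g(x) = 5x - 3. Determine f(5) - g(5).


f(5) = -10
g(5) = 22
Difference = -32

-32


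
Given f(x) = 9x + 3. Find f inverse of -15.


Solve 9x + 3 = -15
x = (-15 - 3) / 9 = -2

-2


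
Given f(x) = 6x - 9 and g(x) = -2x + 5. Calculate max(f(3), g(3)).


f(3) = 9
g(3) = -1
max = 9

9


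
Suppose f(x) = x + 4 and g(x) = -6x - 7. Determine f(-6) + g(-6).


f(-6) = -2
g(-6) = 29
Sum = 27

27


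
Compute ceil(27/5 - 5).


1


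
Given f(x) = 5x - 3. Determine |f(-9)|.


f(-9) = -48
|-48| = 48

48


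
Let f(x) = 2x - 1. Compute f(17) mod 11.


f(17) = 33
33 mod 11 = 0

0


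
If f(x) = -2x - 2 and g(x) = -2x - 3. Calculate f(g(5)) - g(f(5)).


f(g(5)) = 24
g(f(5)) = 21
Difference = 3

3


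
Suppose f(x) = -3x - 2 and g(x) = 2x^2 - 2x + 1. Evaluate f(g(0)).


g(0) = 1
f(1) = -5

-5


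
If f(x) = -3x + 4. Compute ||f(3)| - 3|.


f(3) = -5
|-5| = 5
|5 - 3| = 2

2


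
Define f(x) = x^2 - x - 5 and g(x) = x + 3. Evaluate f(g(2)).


g(2) = 5
f(5) = 1*(5)^2 - 1*(5) - 5 = 15

15


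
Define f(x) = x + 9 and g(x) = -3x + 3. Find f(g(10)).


g(10) = -27
f(-27) = -18

-18


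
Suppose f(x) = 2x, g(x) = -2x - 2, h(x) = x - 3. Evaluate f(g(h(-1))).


h(-1) = -4
g(-4) = 6
f(6) = 12

12


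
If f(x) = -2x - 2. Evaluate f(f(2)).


f(2) = -6
f(-6) = 10

10


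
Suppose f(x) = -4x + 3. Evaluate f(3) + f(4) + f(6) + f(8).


f(3) = -9
f(4) = -13
f(6) = -21
f(8) = -29
Sum = -72

-72


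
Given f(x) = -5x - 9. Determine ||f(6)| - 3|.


f(6) = -39
|-39| = 39
|39 - 3| = 36

36


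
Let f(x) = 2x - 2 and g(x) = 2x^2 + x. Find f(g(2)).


18


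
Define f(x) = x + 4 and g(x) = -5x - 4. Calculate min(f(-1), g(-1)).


f(-1) = 3
g(-1) = 1
min = 1

1


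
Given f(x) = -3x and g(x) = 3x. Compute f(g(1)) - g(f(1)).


f(g(1)) = -9
g(f(1)) = -9
Difference = 0

0


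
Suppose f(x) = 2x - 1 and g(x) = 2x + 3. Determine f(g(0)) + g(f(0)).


f(g(0)) = 5
g(f(0)) = 1
Sum = 6

6


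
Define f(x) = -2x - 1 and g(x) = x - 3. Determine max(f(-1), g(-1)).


f(-1) = 1
g(-1) = -4
max = 1

1


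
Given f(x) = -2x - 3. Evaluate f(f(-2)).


f(-2) = 1
f(1) = -5

-5


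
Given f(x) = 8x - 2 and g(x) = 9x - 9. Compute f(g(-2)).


g(-2) = -27
f(-27) = -218

-218


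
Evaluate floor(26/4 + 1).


26/4 = 6.5
6.5 + 1 = 7.5
floor(7.5) = 7

7


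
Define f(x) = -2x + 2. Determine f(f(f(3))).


f(3) = -4
f(-4) = 10
f(10) = -18

-18


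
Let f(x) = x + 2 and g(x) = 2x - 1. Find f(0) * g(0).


f(0) = 2
g(0) = -1
Product = -2

-2


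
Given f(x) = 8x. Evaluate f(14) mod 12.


f(14) = 112
112 mod 12 = 4

4


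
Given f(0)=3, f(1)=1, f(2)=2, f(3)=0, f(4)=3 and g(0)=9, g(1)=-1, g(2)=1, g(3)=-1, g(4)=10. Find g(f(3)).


f(3) = 0
g(0) = 9

9


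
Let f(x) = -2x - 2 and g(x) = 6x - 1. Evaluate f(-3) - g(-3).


f(-3) = 4
g(-3) = -19
Difference = 23

23


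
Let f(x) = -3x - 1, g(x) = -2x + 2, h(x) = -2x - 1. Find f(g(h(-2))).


11


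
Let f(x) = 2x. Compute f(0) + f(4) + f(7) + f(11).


f(0) = 0
f(4) = 8
f(7) = 14
f(11) = 22
Sum = 44

44


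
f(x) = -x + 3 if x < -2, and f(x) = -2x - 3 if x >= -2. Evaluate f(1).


1 satisfies x >= -2
f(1) = -5

-5


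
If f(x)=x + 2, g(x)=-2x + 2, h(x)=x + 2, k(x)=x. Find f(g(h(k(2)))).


-4


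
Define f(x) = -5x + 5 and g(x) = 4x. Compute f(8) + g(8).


-3


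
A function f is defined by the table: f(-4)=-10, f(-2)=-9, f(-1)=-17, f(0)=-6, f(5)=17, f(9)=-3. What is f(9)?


Reading from the table at x = 9

-3


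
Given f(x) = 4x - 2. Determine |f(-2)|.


10


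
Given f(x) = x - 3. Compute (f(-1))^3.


f(-1) = -4
(-4)^3 = -64

-64


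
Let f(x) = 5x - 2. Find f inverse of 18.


Solve 5x - 2 = 18
x = (18 + 2) / 5 = 4

4


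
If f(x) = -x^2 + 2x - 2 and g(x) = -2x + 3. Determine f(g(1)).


g(1) = 1
f(1) = (-1)*(1)^2 + 2*(1) - 2 = -1

-1


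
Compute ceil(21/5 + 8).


13


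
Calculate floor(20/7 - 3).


20/7 = 2.8571
2.8571 - 3 = -0.1429
floor(-0.1429) = -1

-1


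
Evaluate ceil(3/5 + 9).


3/5 = 0.6
0.6 + 9 = 9.6
ceil(9.6) = 10

10


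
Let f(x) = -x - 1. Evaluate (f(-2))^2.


f(-2) = 1
(1)^2 = 1

1


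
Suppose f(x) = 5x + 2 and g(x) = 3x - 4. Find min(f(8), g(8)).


f(8) = 42
g(8) = 20
min = 20

20


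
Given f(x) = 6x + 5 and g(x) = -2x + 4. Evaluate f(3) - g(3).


25


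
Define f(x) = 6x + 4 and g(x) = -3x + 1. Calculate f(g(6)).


g(6) = -17
f(-17) = -98

-98


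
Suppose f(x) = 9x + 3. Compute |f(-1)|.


f(-1) = -6
|-6| = 6

6


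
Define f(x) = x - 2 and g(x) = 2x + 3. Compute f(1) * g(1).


f(1) = -1
g(1) = 5
Product = -5

-5


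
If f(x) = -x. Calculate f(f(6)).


f(6) = -6
f(-6) = 6

6


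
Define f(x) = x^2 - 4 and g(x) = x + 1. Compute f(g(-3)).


g(-3) = -2
f(-2) = 1*(-2)^2 - 4 = 0

0


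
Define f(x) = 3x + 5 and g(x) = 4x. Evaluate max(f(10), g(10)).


f(10) = 35
g(10) = 40
max = 40

40


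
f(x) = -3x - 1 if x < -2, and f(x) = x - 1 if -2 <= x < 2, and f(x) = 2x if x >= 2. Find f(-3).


-3 satisfies x < -2
f(-3) = 8

8


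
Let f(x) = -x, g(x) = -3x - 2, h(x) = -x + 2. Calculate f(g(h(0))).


8


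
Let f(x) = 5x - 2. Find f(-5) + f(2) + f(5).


f(-5) = -27
f(2) = 8
f(5) = 23
Sum = 4

4


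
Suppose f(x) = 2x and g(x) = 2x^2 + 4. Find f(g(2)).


g(2) = 12
f(12) = 24

24


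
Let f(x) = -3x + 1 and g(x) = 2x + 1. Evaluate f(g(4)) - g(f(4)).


-5


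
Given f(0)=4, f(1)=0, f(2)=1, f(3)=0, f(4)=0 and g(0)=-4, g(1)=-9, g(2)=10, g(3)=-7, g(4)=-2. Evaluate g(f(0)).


f(0) = 4
g(4) = -2

-2


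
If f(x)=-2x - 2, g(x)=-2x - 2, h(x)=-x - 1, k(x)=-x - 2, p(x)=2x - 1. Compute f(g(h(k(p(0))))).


2


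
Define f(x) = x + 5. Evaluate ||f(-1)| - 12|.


f(-1) = 4
|4| = 4
|4 - 12| = 8

8


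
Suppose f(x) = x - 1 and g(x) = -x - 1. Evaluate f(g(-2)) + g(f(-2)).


2


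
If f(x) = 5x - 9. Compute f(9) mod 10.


f(9) = 36
36 mod 10 = 6

6


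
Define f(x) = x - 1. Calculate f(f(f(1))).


-2


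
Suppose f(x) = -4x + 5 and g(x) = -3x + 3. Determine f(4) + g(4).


-20


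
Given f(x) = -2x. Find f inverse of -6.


Solve -2x = -6
x = (-6) / (-2) = 3

3


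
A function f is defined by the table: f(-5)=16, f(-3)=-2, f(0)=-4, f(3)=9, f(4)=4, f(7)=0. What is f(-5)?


Reading from the table at x = -5

16


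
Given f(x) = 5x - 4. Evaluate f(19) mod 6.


f(19) = 91
91 mod 6 = 1

1


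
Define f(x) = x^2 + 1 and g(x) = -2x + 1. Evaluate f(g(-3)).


g(-3) = 7
f(7) = 1*(7)^2 + 1 = 50

50


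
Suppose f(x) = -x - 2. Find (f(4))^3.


f(4) = -6
(-6)^3 = -216

-216


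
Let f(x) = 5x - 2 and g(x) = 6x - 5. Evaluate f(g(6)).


g(6) = 31
f(31) = 153

153


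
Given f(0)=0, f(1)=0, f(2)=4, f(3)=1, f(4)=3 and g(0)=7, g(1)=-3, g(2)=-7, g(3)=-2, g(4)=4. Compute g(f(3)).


f(3) = 1
g(1) = -3

-3


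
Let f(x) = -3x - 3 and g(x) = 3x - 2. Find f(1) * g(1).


f(1) = -6
g(1) = 1
Product = -6

-6


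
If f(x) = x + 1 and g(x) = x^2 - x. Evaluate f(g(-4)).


g(-4) = 20
f(20) = 21

21


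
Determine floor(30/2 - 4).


30/2 = 15
15 - 4 = 11
floor(11) = 11

11


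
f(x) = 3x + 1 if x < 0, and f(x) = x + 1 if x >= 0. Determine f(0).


0 satisfies x >= 0
f(0) = 1

1


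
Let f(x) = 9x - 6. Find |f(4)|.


f(4) = 30
|30| = 30

30


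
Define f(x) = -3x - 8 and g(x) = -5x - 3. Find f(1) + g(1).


f(1) = -11
g(1) = -8
Sum = -19

-19


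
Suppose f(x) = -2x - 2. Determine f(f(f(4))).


f(4) = -10
f(-10) = 18
f(18) = -38

-38


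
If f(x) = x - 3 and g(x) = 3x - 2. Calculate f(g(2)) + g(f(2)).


f(g(2)) = 1
g(f(2)) = -5
Sum = -4

-4


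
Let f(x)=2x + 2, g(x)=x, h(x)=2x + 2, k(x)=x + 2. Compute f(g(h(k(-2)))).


k(-2) = 0
h(0) = 2
g(2) = 2
f(2) = 6

6


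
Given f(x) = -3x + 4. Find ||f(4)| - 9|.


f(4) = -8
|-8| = 8
|8 - 9| = 1

1


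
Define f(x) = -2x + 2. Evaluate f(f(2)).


f(2) = -2
f(-2) = 6

6


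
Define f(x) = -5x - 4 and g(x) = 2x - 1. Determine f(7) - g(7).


f(7) = -39
g(7) = 13
Difference = -52

-52


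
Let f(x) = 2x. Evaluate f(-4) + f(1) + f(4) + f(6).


f(-4) = -8
f(1) = 2
f(4) = 8
f(6) = 12
Sum = 14

14


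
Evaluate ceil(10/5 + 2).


4


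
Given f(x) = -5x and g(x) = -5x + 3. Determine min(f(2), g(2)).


f(2) = -10
g(2) = -7
min = -10

-10


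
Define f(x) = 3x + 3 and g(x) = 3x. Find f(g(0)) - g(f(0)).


f(g(0)) = 3
g(f(0)) = 9
Difference = -6

-6


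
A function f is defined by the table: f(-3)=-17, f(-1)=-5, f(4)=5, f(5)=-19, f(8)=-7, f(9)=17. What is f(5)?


Reading from the table at x = 5

-19


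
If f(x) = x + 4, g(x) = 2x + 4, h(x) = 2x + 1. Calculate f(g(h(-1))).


h(-1) = -1
g(-1) = 2
f(2) = 6

6


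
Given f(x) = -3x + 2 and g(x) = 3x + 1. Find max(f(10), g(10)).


f(10) = -28
g(10) = 31
max = 31

31


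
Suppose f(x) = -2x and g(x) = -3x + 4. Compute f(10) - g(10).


f(10) = -20
g(10) = -26
Difference = 6

6


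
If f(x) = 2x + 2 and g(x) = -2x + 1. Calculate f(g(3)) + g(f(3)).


f(g(3)) = -8
g(f(3)) = -15
Sum = -23

-23


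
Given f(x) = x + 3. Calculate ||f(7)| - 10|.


f(7) = 10
|10| = 10
|10 - 10| = 0

0


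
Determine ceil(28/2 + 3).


28/2 = 14
14 + 3 = 17
ceil(17) = 17

17


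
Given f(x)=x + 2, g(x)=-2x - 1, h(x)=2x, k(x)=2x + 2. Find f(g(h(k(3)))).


k(3) = 8
h(8) = 16
g(16) = -33
f(-33) = -31

-31


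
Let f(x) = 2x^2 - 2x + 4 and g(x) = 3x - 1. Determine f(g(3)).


g(3) = 8
f(8) = 2*(8)^2 - 2*(8) + 4 = 116

116


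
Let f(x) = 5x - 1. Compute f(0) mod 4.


f(0) = -1
-1 mod 4 = 3

3


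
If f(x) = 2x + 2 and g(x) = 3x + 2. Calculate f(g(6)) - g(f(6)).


f(g(6)) = 42
g(f(6)) = 44
Difference = -2

-2


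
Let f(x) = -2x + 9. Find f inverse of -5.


Solve -2x + 9 = -5
x = (-5 - 9) / (-2) = 7

7


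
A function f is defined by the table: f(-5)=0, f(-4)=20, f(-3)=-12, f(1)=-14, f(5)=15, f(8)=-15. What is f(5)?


Reading from the table at x = 5

15


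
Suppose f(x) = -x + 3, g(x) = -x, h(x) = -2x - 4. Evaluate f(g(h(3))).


h(3) = -10
g(-10) = 10
f(10) = -7

-7


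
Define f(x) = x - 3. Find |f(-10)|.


f(-10) = -13
|-13| = 13

13


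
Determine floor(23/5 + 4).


8


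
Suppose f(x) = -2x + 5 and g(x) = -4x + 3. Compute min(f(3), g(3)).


f(3) = -1
g(3) = -9
min = -9

-9


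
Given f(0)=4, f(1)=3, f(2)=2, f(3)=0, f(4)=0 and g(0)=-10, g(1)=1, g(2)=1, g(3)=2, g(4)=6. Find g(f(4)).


f(4) = 0
g(0) = -10

-10


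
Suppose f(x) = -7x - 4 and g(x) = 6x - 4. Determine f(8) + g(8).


f(8) = -60
g(8) = 44
Sum = -16

-16


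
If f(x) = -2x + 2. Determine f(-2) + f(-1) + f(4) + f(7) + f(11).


-28


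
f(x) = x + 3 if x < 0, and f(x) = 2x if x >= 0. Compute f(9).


18


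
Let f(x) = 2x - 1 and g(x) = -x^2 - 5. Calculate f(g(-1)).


-13


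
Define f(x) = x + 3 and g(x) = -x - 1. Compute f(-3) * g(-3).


0


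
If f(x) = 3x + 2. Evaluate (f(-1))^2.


f(-1) = -1
(-1)^2 = 1

1


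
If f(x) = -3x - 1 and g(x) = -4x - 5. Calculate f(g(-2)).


g(-2) = 3
f(3) = -10

-10


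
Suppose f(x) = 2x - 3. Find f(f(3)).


f(3) = 3
f(3) = 3

3


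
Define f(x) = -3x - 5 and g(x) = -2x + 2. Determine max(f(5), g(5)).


f(5) = -20
g(5) = -8
max = -8

-8


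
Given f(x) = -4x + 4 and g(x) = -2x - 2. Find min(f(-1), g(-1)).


f(-1) = 8
g(-1) = 0
min = 0

0


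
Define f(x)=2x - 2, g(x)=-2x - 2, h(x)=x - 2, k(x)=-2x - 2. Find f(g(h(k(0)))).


k(0) = -2
h(-2) = -4
g(-4) = 6
f(6) = 10

10


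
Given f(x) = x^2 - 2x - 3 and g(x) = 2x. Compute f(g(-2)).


g(-2) = -4
f(-4) = 1*(-4)^2 - 2*(-4) - 3 = 21

21


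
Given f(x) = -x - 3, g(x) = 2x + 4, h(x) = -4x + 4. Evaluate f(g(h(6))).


h(6) = -20
g(-20) = -36
f(-36) = 33

33


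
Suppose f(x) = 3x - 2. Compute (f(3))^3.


f(3) = 7
(7)^3 = 343

343


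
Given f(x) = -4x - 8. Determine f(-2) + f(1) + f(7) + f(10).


f(-2) = 0
f(1) = -12
f(7) = -36
f(10) = -48
Sum = -96

-96


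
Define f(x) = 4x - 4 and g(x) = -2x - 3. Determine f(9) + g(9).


11


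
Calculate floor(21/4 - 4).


21/4 = 5.25
5.25 - 4 = 1.25
floor(1.25) = 1

1


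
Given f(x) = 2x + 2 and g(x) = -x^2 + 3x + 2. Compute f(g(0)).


g(0) = 2
f(2) = 6

6


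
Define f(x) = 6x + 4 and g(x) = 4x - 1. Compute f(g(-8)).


g(-8) = -33
f(-33) = -194

-194


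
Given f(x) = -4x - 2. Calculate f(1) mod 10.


f(1) = -6
-6 mod 10 = 4

4


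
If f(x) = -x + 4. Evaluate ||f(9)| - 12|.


7


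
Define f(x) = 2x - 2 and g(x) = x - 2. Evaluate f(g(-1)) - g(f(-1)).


f(g(-1)) = -8
g(f(-1)) = -6
Difference = -2

-2


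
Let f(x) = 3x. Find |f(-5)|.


f(-5) = -15
|-15| = 15

15


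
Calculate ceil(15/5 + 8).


15/5 = 3
3 + 8 = 11
ceil(11) = 11

11


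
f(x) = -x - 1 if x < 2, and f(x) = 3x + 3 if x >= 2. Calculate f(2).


9


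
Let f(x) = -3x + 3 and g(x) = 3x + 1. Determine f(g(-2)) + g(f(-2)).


f(g(-2)) = 18
g(f(-2)) = 28
Sum = 46

46


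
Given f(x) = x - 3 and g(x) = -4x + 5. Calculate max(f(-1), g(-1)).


f(-1) = -4
g(-1) = 9
max = 9

9


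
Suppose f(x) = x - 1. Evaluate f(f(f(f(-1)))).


f(-1) = -2
f(-2) = -3
f(-3) = -4
f(-4) = -5

-5


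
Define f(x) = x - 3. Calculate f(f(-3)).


f(-3) = -6
f(-6) = -9

-9


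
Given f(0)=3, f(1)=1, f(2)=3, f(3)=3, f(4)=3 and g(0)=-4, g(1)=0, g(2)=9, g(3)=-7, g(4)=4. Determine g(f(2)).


f(2) = 3
g(3) = -7

-7


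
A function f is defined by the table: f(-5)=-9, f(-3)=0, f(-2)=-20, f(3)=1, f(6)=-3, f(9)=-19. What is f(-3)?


0


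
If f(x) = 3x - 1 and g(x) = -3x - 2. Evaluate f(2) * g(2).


-40


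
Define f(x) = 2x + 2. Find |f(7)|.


f(7) = 16
|16| = 16

16


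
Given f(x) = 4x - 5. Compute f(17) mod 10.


3


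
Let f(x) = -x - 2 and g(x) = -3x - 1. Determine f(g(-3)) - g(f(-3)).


f(g(-3)) = -10
g(f(-3)) = -4
Difference = -6

-6


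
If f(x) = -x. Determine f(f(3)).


3


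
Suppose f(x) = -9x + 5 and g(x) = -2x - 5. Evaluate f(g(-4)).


g(-4) = 3
f(3) = -22

-22


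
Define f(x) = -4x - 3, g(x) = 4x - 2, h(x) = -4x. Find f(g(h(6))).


h(6) = -24
g(-24) = -98
f(-98) = 389

389


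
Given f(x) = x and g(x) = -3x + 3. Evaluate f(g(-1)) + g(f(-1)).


f(g(-1)) = 6
g(f(-1)) = 6
Sum = 12

12


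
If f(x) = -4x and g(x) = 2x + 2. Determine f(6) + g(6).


f(6) = -24
g(6) = 14
Sum = -10

-10


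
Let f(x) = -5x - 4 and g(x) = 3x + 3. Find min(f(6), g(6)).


f(6) = -34
g(6) = 21
min = -34

-34


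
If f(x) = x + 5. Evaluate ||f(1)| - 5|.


1


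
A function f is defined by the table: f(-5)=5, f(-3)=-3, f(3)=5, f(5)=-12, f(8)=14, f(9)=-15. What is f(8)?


Reading from the table at x = 8

14


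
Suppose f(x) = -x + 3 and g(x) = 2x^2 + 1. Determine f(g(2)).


-6


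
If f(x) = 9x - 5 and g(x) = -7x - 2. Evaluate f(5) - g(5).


f(5) = 40
g(5) = -37
Difference = 77

77


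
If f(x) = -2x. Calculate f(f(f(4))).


-32


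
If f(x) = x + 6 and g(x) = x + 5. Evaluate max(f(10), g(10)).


f(10) = 16
g(10) = 15
max = 16

16


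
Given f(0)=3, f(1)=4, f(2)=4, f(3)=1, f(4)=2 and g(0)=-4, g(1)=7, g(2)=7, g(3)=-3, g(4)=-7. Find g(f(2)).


f(2) = 4
g(4) = -7

-7


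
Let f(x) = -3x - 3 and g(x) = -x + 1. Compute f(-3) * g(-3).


f(-3) = 6
g(-3) = 4
Product = 24

24


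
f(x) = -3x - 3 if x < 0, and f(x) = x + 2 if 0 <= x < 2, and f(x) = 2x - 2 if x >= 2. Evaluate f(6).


6 satisfies x >= 2
f(6) = 10

10


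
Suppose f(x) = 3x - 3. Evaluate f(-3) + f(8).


9


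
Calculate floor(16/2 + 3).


16/2 = 8
8 + 3 = 11
floor(11) = 11

11


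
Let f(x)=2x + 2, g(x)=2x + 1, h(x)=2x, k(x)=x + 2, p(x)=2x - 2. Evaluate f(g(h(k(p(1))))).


p(1) = 0
k(0) = 2
h(2) = 4
g(4) = 9
f(9) = 20

20


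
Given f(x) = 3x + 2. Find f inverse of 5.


Solve 3x + 2 = 5
x = (5 - 2) / 3 = 1

1


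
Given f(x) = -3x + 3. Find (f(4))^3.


f(4) = -9
(-9)^3 = -729

-729


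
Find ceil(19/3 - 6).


19/3 = 6.3333
6.3333 - 6 = 0.3333
ceil(0.3333) = 1

1


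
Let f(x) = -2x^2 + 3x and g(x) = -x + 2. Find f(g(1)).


1


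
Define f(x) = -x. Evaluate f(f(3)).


f(3) = -3
f(-3) = 3

3


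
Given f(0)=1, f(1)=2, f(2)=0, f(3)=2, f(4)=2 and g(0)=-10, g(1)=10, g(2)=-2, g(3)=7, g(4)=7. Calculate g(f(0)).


10


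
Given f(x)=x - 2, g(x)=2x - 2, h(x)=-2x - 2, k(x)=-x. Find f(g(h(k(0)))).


k(0) = 0
h(0) = -2
g(-2) = -6
f(-6) = -8

-8


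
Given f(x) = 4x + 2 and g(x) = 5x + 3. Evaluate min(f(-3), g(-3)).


-12


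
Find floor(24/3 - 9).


24/3 = 8
8 - 9 = -1
floor(-1) = -1

-1


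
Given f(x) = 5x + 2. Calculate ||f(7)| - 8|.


f(7) = 37
|37| = 37
|37 - 8| = 29

29


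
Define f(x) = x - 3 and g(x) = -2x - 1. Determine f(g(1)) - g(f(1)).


f(g(1)) = -6
g(f(1)) = 3
Difference = -9

-9


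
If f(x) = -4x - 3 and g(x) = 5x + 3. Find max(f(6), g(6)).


f(6) = -27
g(6) = 33
max = 33

33


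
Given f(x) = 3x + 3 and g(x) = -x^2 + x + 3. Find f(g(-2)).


g(-2) = -3
f(-3) = -6

-6


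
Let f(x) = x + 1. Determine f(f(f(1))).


f(1) = 2
f(2) = 3
f(3) = 4

4


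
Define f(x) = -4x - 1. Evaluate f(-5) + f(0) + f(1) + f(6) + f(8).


f(-5) = 19
f(0) = -1
f(1) = -5
f(6) = -25
f(8) = -33
Sum = -45

-45


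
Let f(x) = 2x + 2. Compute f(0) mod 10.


f(0) = 2
2 mod 10 = 2

2


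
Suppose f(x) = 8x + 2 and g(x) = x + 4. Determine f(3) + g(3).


f(3) = 26
g(3) = 7
Sum = 33

33


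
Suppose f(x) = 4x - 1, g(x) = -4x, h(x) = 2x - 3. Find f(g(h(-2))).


h(-2) = -7
g(-7) = 28
f(28) = 111

111


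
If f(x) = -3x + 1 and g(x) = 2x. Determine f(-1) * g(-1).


f(-1) = 4
g(-1) = -2
Product = -8

-8


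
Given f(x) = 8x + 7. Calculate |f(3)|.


f(3) = 31
|31| = 31

31


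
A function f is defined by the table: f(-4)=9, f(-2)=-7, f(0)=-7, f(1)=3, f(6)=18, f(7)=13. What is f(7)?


13


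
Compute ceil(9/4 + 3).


9/4 = 2.25
2.25 + 3 = 5.25
ceil(5.25) = 6

6


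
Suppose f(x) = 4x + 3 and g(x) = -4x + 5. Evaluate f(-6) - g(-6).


f(-6) = -21
g(-6) = 29
Difference = -50

-50


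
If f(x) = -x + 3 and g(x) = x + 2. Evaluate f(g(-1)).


g(-1) = 1
f(1) = 2

2


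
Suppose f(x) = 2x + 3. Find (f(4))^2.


f(4) = 11
(11)^2 = 121

121


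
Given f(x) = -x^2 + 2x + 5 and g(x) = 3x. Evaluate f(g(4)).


g(4) = 12
f(12) = (-1)*(12)^2 + 2*(12) + 5 = -115

-115


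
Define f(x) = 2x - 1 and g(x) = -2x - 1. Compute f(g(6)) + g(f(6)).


f(g(6)) = -27
g(f(6)) = -23
Sum = -50

-50


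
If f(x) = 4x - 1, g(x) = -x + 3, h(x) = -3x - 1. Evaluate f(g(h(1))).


h(1) = -4
g(-4) = 7
f(7) = 27

27


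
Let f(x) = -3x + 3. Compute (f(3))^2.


f(3) = -6
(-6)^2 = 36

36


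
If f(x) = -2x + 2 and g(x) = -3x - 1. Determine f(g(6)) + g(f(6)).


f(g(6)) = 40
g(f(6)) = 29
Sum = 69

69


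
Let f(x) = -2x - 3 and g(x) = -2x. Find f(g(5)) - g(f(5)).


f(g(5)) = 17
g(f(5)) = 26
Difference = -9

-9


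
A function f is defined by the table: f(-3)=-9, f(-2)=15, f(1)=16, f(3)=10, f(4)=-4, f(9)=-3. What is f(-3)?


Reading from the table at x = -3

-9


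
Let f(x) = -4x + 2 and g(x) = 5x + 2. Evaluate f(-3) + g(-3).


f(-3) = 14
g(-3) = -13
Sum = 1

1


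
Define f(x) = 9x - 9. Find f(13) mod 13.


f(13) = 108
108 mod 13 = 4

4


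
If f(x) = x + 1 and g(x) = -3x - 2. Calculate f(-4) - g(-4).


f(-4) = -3
g(-4) = 10
Difference = -13

-13


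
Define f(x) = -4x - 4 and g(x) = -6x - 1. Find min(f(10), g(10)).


f(10) = -44
g(10) = -61
min = -61

-61


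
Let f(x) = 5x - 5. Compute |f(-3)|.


f(-3) = -20
|-20| = 20

20


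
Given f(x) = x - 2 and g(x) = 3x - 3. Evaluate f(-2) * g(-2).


f(-2) = -4
g(-2) = -9
Product = 36

36


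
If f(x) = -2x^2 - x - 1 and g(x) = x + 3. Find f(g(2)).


g(2) = 5
f(5) = (-2)*(5)^2 - 1*(5) - 1 = -56

-56


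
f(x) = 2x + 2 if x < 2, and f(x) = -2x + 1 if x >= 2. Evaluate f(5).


5 satisfies x >= 2
f(5) = -9

-9


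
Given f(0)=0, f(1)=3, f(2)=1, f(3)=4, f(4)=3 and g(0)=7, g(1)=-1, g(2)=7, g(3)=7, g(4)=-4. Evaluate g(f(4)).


f(4) = 3
g(3) = 7

7


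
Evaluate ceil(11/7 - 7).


-5


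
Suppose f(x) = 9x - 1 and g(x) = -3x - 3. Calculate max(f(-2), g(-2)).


f(-2) = -19
g(-2) = 3
max = 3

3


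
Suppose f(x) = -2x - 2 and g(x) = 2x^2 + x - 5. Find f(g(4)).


g(4) = 31
f(31) = -64

-64


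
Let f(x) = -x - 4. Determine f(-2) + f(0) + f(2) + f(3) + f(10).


f(-2) = -2
f(0) = -4
f(2) = -6
f(3) = -7
f(10) = -14
Sum = -33

-33


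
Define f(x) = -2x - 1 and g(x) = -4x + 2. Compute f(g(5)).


g(5) = -18
f(-18) = 35

35


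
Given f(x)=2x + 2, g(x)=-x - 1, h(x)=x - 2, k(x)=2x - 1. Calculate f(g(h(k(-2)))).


k(-2) = -5
h(-5) = -7
g(-7) = 6
f(6) = 14

14


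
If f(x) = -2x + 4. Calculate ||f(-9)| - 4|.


18


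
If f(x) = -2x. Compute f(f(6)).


24


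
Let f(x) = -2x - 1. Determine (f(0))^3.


f(0) = -1
(-1)^3 = -1

-1


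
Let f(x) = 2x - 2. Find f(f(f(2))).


2


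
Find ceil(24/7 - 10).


-6


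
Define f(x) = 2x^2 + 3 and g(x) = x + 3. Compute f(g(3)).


g(3) = 6
f(6) = 2*(6)^2 + 3 = 75

75


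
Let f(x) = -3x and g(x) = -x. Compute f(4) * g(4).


f(4) = -12
g(4) = -4
Product = 48

48


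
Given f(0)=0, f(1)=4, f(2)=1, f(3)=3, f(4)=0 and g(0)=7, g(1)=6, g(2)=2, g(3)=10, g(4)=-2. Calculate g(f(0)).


f(0) = 0
g(0) = 7

7


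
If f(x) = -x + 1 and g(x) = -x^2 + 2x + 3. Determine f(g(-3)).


g(-3) = -12
f(-12) = 13

13


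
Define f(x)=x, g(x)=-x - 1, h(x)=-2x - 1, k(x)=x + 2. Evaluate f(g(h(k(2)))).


k(2) = 4
h(4) = -9
g(-9) = 8
f(8) = 8

8


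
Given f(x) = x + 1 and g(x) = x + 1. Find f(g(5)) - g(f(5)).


0


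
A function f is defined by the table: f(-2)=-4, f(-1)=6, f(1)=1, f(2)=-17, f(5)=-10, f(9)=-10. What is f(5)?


Reading from the table at x = 5

-10


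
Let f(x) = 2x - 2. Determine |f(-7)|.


f(-7) = -16
|-16| = 16

16


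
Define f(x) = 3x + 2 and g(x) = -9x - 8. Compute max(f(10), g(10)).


f(10) = 32
g(10) = -98
max = 32

32


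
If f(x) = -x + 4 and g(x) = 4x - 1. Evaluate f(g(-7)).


33


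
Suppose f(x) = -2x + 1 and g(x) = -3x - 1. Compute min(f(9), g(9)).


f(9) = -17
g(9) = -28
min = -28

-28


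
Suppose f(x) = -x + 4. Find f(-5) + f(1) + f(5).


f(-5) = 9
f(1) = 3
f(5) = -1
Sum = 11

11


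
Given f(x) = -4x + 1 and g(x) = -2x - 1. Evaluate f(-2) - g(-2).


f(-2) = 9
g(-2) = 3
Difference = 6

6


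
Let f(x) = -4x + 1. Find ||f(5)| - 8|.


f(5) = -19
|-19| = 19
|19 - 8| = 11

11


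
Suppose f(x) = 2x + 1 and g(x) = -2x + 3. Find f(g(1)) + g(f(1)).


f(g(1)) = 3
g(f(1)) = -3
Sum = 0

0


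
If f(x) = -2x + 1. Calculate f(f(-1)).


f(-1) = 3
f(3) = -5

-5


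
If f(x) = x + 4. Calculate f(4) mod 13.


8


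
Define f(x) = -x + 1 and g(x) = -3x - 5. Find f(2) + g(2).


f(2) = -1
g(2) = -11
Sum = -12

-12


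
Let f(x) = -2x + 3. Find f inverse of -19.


Solve -2x + 3 = -19
x = (-19 - 3) / (-2) = 11

11


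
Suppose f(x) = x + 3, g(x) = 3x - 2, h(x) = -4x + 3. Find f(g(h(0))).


h(0) = 3
g(3) = 7
f(7) = 10

10


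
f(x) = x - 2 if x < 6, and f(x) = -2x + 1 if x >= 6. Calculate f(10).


10 satisfies x >= 6
f(10) = -19

-19


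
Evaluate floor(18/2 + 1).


18/2 = 9
9 + 1 = 10
floor(10) = 10

10


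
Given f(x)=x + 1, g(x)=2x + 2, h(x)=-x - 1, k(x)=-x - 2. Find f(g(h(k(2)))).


k(2) = -4
h(-4) = 3
g(3) = 8
f(8) = 9

9


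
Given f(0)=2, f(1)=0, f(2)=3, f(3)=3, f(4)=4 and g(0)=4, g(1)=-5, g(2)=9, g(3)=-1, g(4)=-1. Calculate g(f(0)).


f(0) = 2
g(2) = 9

9


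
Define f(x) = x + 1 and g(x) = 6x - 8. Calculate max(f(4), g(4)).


f(4) = 5
g(4) = 16
max = 16

16


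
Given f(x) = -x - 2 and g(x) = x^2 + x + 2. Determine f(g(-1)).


g(-1) = 2
f(2) = -4

-4


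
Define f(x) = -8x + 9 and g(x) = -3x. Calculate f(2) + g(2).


-13


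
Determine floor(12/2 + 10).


12/2 = 6
6 + 10 = 16
floor(16) = 16

16


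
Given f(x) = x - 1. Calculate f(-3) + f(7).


2


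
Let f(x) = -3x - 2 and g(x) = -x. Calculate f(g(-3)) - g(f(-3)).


f(g(-3)) = -11
g(f(-3)) = -7
Difference = -4

-4


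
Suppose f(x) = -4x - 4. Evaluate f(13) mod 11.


f(13) = -56
-56 mod 11 = 10

10


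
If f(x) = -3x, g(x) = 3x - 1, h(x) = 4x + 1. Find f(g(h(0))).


h(0) = 1
g(1) = 2
f(2) = -6

-6


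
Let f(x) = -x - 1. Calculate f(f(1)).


1


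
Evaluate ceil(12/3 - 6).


-2


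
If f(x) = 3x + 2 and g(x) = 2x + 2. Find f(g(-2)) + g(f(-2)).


f(g(-2)) = -4
g(f(-2)) = -6
Sum = -10

-10


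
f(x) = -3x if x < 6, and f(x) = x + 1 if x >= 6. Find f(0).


0 satisfies x < 6
f(0) = 0

0


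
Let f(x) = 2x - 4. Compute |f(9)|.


14


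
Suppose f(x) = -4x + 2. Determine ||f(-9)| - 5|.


f(-9) = 38
|38| = 38
|38 - 5| = 33

33


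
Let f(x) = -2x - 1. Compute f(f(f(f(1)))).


f(1) = -3
f(-3) = 5
f(5) = -11
f(-11) = 21

21


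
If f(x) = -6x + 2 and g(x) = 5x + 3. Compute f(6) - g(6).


-67


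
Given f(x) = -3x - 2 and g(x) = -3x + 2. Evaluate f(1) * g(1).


5


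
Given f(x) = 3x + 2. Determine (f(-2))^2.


f(-2) = -4
(-4)^2 = 16

16


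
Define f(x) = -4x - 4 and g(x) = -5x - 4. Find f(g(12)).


g(12) = -64
f(-64) = 252

252


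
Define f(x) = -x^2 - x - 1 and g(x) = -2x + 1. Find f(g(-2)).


-31


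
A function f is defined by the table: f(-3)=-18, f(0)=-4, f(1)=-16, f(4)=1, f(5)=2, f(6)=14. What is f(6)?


Reading from the table at x = 6

14


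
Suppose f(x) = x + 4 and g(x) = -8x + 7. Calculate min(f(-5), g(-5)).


-1


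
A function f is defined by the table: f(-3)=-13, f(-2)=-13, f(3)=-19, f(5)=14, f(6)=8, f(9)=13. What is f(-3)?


Reading from the table at x = -3

-13


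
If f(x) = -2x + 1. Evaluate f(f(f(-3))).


27


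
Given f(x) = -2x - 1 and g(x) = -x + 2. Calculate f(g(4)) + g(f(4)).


f(g(4)) = 3
g(f(4)) = 11
Sum = 14

14


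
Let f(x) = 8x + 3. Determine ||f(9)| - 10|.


f(9) = 75
|75| = 75
|75 - 10| = 65

65


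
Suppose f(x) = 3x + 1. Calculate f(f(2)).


f(2) = 7
f(7) = 22

22


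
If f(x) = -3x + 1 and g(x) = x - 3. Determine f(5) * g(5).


-28


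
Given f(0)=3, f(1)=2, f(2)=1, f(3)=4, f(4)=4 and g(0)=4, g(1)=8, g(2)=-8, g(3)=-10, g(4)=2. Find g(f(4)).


f(4) = 4
g(4) = 2

2


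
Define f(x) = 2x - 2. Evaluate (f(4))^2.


f(4) = 6
(6)^2 = 36

36


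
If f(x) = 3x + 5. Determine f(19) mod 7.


6


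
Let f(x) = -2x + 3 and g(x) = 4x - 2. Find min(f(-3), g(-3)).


f(-3) = 9
g(-3) = -14
min = -14

-14


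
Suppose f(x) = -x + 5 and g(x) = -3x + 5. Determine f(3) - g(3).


f(3) = 2
g(3) = -4
Difference = 6

6


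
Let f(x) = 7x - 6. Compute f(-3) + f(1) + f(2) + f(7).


25


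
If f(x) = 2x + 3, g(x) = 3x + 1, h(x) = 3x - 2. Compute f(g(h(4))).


65


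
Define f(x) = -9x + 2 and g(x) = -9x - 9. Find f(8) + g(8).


-151


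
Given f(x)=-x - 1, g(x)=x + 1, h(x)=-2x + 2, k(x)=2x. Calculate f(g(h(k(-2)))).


-12


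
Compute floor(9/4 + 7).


9


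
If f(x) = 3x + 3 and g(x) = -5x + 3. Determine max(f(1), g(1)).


6


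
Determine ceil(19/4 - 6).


19/4 = 4.75
4.75 - 6 = -1.25
ceil(-1.25) = -1

-1


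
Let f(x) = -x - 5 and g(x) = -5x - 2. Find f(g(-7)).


g(-7) = 33
f(33) = -38

-38


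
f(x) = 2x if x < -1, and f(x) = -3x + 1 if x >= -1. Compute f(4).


4 satisfies x >= -1
f(4) = -11

-11


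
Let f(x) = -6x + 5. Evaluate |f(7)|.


37


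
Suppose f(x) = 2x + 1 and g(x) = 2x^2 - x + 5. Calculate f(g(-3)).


g(-3) = 26
f(26) = 53

53


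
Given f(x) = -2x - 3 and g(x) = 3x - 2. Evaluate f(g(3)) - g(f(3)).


f(g(3)) = -17
g(f(3)) = -29
Difference = 12

12


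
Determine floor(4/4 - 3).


4/4 = 1
1 - 3 = -2
floor(-2) = -2

-2


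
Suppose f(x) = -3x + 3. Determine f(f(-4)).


f(-4) = 15
f(15) = -42

-42


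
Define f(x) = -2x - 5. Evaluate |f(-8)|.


f(-8) = 11
|11| = 11

11


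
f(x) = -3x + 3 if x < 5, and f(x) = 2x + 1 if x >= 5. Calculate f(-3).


-3 satisfies x < 5
f(-3) = 12

12


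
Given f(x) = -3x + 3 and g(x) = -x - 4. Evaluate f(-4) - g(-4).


f(-4) = 15
g(-4) = 0
Difference = 15

15


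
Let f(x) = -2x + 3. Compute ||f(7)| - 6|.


5


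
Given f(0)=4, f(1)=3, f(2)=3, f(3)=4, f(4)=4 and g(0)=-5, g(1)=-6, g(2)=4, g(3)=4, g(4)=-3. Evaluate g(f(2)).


f(2) = 3
g(3) = 4

4


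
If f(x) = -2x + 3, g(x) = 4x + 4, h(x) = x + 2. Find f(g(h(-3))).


3


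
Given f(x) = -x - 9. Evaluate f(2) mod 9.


f(2) = -11
-11 mod 9 = 7

7


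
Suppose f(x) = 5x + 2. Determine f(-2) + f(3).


9


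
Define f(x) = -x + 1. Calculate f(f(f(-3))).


f(-3) = 4
f(4) = -3
f(-3) = 4

4


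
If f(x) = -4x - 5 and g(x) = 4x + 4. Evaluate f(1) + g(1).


f(1) = -9
g(1) = 8
Sum = -1

-1


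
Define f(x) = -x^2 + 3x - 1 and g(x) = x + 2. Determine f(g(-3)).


g(-3) = -1
f(-1) = (-1)*(-1)^2 + 3*(-1) - 1 = -5

-5


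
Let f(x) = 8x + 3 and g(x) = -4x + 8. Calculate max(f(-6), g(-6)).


f(-6) = -45
g(-6) = 32
max = 32

32


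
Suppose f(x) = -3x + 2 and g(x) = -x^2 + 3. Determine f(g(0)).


g(0) = 3
f(3) = -7

-7


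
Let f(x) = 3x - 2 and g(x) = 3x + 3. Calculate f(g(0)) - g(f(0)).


10


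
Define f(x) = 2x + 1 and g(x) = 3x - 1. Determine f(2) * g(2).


f(2) = 5
g(2) = 5
Product = 25

25


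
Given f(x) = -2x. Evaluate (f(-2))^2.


f(-2) = 4
(4)^2 = 16

16


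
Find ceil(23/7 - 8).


23/7 = 3.2857
3.2857 - 8 = -4.7143
ceil(-4.7143) = -4

-4


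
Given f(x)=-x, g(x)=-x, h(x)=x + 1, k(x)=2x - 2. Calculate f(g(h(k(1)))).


1


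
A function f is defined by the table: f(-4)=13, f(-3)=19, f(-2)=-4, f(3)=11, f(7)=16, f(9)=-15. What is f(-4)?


Reading from the table at x = -4

13


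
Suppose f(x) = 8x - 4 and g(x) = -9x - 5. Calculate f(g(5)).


-404


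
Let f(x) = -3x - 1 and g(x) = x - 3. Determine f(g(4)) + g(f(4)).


f(g(4)) = -4
g(f(4)) = -16
Sum = -20

-20
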